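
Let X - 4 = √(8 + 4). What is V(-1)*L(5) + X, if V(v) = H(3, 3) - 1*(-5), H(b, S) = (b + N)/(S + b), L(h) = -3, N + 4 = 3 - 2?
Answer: -11 + 2*√3 ≈ -7.5359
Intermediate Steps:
N = -3 (N = -4 + (3 - 2) = -4 + 1 = -3)
H(b, S) = (-3 + b)/(S + b) (H(b, S) = (b - 3)/(S + b) = (-3 + b)/(S + b))
X = 4 + 2*√3 (X = 4 + √(8 + 4) = 4 + √12 = 4 + 2*√3 ≈ 7.4641)
V(v) = 5 (V(v) = (-3 + 3)/(3 + 3) - 1*(-5) = 0/6 + 5 = (⅙)*0 + 5 = 0 + 5 = 5)
V(-1)*L(5) + X = 5*(-3) + (4 + 2*√3) = -15 + (4 + 2*√3) = -11 + 2*√3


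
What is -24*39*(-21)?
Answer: 19656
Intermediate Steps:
-24*39*(-21) = -936*(-21) = 19656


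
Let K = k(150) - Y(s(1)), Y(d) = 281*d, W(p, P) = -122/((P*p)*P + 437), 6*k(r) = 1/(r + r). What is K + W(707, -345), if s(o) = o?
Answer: -5320443564761/18934000200 ≈ -281.00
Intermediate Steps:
k(r) = 1/(12*r) (k(r) = 1/(6*(r + r)) = 1/(6*((2*r))) = (1/(2*r))/6 = 1/(12*r))
W(p, P) = -122/(437 + p*P²) (W(p, P) = -122/(p*P² + 437) = -122/(437 + p*P²))
K = -505799/1800 (K = (1/12)/150 - 281 = (1/12)*(1/150) - 1*281 = 1/1800 - 281 = -505799/1800 ≈ -281.00)
K + W(707, -345) = -505799/1800 - 122/(437 + 707*(-345)²) = -505799/1800 - 122/(437 + 707*119025) = -505799/1800 - 122/(437 + 84150675) = -505799/1800 - 122/84151112 = -505799/1800 - 122*1/84151112 = -505799/1800 - 61/42075556 = -5320443564761/18934000200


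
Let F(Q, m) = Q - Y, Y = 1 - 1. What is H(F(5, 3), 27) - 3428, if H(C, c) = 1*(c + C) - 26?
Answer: -3422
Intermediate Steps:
Y = 0
F(Q, m) = Q (F(Q, m) = Q - 1*0 = Q + 0 = Q)
H(C, c) = -26 + C + c (H(C, c) = 1*(C + c) - 26 = (C + c) - 26 = -26 + C + c)
H(F(5, 3), 27) - 3428 = (-26 + 5 + 27) - 3428 = 6 - 3428 = -3422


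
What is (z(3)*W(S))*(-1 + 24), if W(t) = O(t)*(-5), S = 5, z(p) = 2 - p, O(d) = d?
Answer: 575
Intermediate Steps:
W(t) = -5*t (W(t) = t*(-5) = -5*t)
(z(3)*W(S))*(-1 + 24) = ((2 - 1*3)*(-5*5))*(-1 + 24) = ((2 - 3)*(-25))*23 = -1*(-25)*23 = 25*23 = 575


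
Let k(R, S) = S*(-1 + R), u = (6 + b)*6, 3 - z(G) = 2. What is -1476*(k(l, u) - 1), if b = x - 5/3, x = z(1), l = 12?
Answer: -518076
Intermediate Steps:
z(G) = 1 (z(G) = 3 - 1*2 = 3 - 2 = 1)
x = 1
b = -⅔ (b = 1 - 5/3 = -⅔ ≈ -0.66667)
u = 32 (u = (6 - ⅔)*6 = (16/3)*6 = 32)
-1476*(k(l, u) - 1) = -1476*(32*(-1 + 12) - 1) = -1476*(32*11 - 1) = -1476*(352 - 1) = -1476*351 = -518076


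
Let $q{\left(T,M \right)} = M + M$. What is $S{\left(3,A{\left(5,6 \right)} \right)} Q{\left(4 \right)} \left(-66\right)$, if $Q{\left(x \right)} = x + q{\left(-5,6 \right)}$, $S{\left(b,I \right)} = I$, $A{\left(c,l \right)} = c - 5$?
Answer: $0$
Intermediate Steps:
$A{\left(c,l \right)} = -5 + c$
$q{\left(T,M \right)} = 2 M$
$Q{\left(x \right)} = 12 + x$ ($Q{\left(x \right)} = x + 2 \cdot 6 = x + 12 = 12 + x$)
$S{\left(3,A{\left(5,6 \right)} \right)} Q{\left(4 \right)} \left(-66\right) = \left(-5 + 5\right) \left(12 + 4\right) \left(-66\right) = 0 \cdot 16 \left(-66\right) = 0 \left(-66\right) = 0$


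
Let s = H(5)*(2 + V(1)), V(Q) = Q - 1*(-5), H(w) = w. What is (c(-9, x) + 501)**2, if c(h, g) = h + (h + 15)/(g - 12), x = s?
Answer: 47485881/196 ≈ 2.4228e+5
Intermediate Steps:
V(Q) = 5 + Q (V(Q) = Q + 5 = 5 + Q)
s = 40 (s = 5*(2 + (5 + 1)) = 5*(2 + 6) = 5*8 = 40)
x = 40
c(h, g) = h + (15 + h)/(-12 + g)
(c(-9, x) + 501)**2 = ((15 - 11*(-9) + 40*(-9))/(-12 + 40) + 501)**2 = ((15 + 99 - 360)/28 + 501)**2 = ((1/28)*(-246) + 501)**2 = (-123/14 + 501)**2 = (6891/14)**2 = 47485881/196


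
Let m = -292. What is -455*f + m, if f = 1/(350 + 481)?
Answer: -243107/831 ≈ -292.55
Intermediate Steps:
f = 1/831 ≈ 0.0012034
-455*f + m = -455*1/831 - 292 = -455/831 - 292 = -243107/831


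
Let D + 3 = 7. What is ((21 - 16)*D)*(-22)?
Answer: -440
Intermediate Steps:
D = 4 (D = -3 + 7 = 4)
((21 - 16)*D)*(-22) = ((21 - 16)*4)*(-22) = (5*4)*(-22) = 20*(-22) = -440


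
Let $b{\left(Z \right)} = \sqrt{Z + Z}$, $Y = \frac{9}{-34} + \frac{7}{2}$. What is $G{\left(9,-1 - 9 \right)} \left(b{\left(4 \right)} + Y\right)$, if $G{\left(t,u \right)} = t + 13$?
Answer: $\frac{1210}{17} + 44 \sqrt{2} \approx 133.4$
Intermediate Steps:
$G{\left(t,u \right)} = 13 + t$
$Y = \frac{55}{17}$ ($Y = 9 \left(- \frac{1}{34}\right) + 7 \cdot \frac{1}{2} = - \frac{9}{34} + \frac{7}{2} = \frac{55}{17} \approx 3.2353$)
$b{\left(Z \right)} = \sqrt{2} \sqrt{Z}$ ($b{\left(Z \right)} = \sqrt{2 Z} = \sqrt{2} \sqrt{Z}$)
$G{\left(9,-1 - 9 \right)} \left(b{\left(4 \right)} + Y\right) = \left(13 + 9\right) \left(\sqrt{2} \sqrt{4} + \frac{55}{17}\right) = 22 \left(\sqrt{2} \cdot 2 + \frac{55}{17}\right) = 22 \left(2 \sqrt{2} + \frac{55}{17}\right) = 22 \left(\frac{55}{17} + 2 \sqrt{2}\right) = \frac{1210}{17} + 44 \sqrt{2}$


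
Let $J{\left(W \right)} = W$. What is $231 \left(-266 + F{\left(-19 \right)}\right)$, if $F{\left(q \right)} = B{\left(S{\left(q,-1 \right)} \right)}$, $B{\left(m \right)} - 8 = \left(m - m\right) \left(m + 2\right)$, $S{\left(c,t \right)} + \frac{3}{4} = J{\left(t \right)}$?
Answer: $-59598$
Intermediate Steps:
$S{\left(c,t \right)} = - \frac{3}{4} + t$
$B{\left(m \right)} = 8$ ($B{\left(m \right)} = 8 + \left(m - m\right) \left(m + 2\right) = 8 + 0 \left(2 + m\right) = 8 + 0 = 8$)
$F{\left(q \right)} = 8$
$231 \left(-266 + F{\left(-19 \right)}\right) = 231 \left(-266 + 8\right) = 231 \left(-258\right) = -59598$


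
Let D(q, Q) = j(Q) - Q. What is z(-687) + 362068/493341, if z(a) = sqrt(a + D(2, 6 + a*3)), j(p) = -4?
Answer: 362068/493341 + 2*sqrt(341) ≈ 37.666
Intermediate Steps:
D(q, Q) = -4 - Q
z(a) = sqrt(-10 - 2*a) (z(a) = sqrt(a + (-4 - (6 + a*3))) = sqrt(a + (-4 - (6 + 3*a))) = sqrt(a + (-4 + (-6 - 3*a))) = sqrt(a + (-10 - 3*a)) = sqrt(-10 - 2*a))
z(-687) + 362068/493341 = sqrt(-10 - 2*(-687)) + 362068/493341 = sqrt(-10 + 1374) + 362068*(1/493341) = sqrt(1364) + 362068/493341 = 2*sqrt(341) + 362068/493341 = 362068/493341 + 2*sqrt(341)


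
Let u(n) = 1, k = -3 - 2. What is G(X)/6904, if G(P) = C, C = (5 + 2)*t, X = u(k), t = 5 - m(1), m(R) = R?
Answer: 7/1726 ≈ 0.0040556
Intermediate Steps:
k = -5
t = 4 (t = 5 - 1*1 = 5 - 1 = 4)
X = 1
C = 28 (C = (5 + 2)*4 = 7*4 = 28)
G(P) = 28
G(X)/6904 = 28/6904 = 28*(1/6904) = 7/1726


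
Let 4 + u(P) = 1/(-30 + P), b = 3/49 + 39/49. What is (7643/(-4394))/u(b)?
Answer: 779586/1808131 ≈ 0.43116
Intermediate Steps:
b = 6/7 (b = 3*(1/49) + 39*(1/49) = 3/49 + 39/49 = 6/7 ≈ 0.85714)
u(P) = -4 + 1/(-30 + P)
(7643/(-4394))/u(b) = (7643/(-4394))/(((121 - 4*6/7)/(-30 + 6/7))) = (7643*(-1/4394))/(((121 - 24/7)/(-204/7))) = -7643/(4394*((-7/204*823/7))) = -7643/(4394*(-823/204)) = -7643/4394*(-204/823) = 779586/1808131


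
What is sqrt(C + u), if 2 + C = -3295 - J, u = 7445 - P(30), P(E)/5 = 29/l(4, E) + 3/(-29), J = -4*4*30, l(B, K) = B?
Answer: 23*sqrt(29203)/58 ≈ 67.766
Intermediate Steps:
J = -480 (J = -16*30 = -480)
P(E) = 4145/116 (P(E) = 5*(29/4 + 3/(-29)) = 5*(29*(1/4) + 3*(-1/29)) = 5*(29/4 - 3/29) = 5*(829/116) = 4145/116)
u = 859475/116 (u = 7445 - 1*4145/116 = 7445 - 4145/116 = 859475/116 ≈ 7409.3)
C = -2817 (C = -2 + (-3295 - 1*(-480)) = -2 + (-3295 + 480) = -2 - 2815 = -2817)
sqrt(C + u) = sqrt(-2817 + 859475/116) = sqrt(532703/116) = 23*sqrt(29203)/58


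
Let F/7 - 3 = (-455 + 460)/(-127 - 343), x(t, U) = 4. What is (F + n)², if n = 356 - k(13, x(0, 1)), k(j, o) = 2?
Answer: 1242069049/8836 ≈ 1.4057e+5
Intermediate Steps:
F = 1967/94 (F = 21 + 7*((-455 + 460)/(-127 - 343)) = 21 + 7*(5/(-470)) = 21 + 7*(5*(-1/470)) = 21 + 7*(-1/94) = 21 - 7/94 = 1967/94 ≈ 20.926)
n = 354 (n = 356 - 1*2 = 356 - 2 = 354)
(F + n)² = (1967/94 + 354)² = (35243/94)² = 1242069049/8836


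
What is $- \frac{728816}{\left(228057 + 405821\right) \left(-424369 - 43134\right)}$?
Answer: $\frac{364408}{148169933317} \approx 2.4594 \cdot 10^{-6}$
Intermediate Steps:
$- \frac{728816}{\left(228057 + 405821\right) \left(-424369 - 43134\right)} = - \frac{728816}{633878 \left(-424369 - 43134\right)} = - \frac{728816}{633878 \left(-467503\right)} = - \frac{728816}{-296339866634} = \left(-728816\right) \left(- \frac{1}{296339866634}\right) = \frac{364408}{148169933317}$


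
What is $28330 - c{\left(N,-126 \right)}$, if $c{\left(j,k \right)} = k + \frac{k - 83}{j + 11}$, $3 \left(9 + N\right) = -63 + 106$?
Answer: $\frac{1394971}{49} \approx 28469.0$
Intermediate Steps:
$N = \frac{16}{3}$ ($N = -9 + \frac{-63 + 106}{3} = -9 + \frac{1}{3} \cdot 43 = -9 + \frac{43}{3} = \frac{16}{3} \approx 5.3333$)
$c{\left(j,k \right)} = k + \frac{-83 + k}{11 + j}$
$28330 - c{\left(N,-126 \right)} = 28330 - \frac{-83 + 12 \left(-126\right) + \frac{16}{3} \left(-126\right)}{11 + \frac{16}{3}} = 28330 - \frac{-83 - 1512 - 672}{\frac{49}{3}} = 28330 - \frac{3}{49} \left(-2267\right) = 28330 - - \frac{6801}{49} = 28330 + \frac{6801}{49} = \frac{1394971}{49}$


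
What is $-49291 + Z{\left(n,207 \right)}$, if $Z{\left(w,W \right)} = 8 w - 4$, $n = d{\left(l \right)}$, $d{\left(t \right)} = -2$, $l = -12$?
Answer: $-49311$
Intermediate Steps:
$n = -2$
$Z{\left(w,W \right)} = -4 + 8 w$
$-49291 + Z{\left(n,207 \right)} = -49291 + \left(-4 + 8 \left(-2\right)\right) = -49291 - 20 = -49311$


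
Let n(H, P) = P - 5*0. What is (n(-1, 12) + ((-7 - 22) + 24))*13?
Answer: 91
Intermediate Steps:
n(H, P) = P (n(H, P) = P + 0 = P)
(n(-1, 12) + ((-7 - 22) + 24))*13 = (12 + ((-7 - 22) + 24))*13 = (12 + (-29 + 24))*13 = (12 - 5)*13 = 7*13 = 91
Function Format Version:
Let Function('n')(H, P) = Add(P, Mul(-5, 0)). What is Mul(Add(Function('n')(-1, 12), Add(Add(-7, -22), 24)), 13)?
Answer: 91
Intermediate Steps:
Function('n')(H, P) = P (Function('n')(H, P) = Add(P, 0) = P)
Mul(Add(Function('n')(-1, 12), Add(Add(-7, -22), 24)), 13) = Mul(Add(12, Add(Add(-7, -22), 24)), 13) = Mul(Add(12, Add(-29, 24)), 13) = Mul(Add(12, -5), 13) = Mul(7, 13) = 91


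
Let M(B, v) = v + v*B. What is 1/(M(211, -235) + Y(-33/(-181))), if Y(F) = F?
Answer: -181/9017387 ≈ -2.0072e-5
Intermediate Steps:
M(B, v) = v + B*v
1/(M(211, -235) + Y(-33/(-181))) = 1/(-235*(1 + 211) - 33/(-181)) = 1/(-235*212 - 33*(-1/181)) = 1/(-49820 + 33/181) = 1/(-9017387/181) = -181/9017387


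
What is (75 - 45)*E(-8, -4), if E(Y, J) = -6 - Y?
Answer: 60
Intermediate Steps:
(75 - 45)*E(-8, -4) = (75 - 45)*(-6 - 1*(-8)) = 30*(-6 + 8) = 30*2 = 60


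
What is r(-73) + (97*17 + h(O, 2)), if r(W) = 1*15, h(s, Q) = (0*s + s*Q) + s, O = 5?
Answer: 1679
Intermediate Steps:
h(s, Q) = s + Q*s (h(s, Q) = (0 + Q*s) + s = Q*s + s = s + Q*s)
r(W) = 15
r(-73) + (97*17 + h(O, 2)) = 15 + (97*17 + 5*(1 + 2)) = 15 + (1649 + 5*3) = 15 + (1649 + 15) = 15 + 1664 = 1679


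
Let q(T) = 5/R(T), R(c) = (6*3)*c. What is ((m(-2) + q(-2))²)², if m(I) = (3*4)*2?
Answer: 544468370161/1679616 ≈ 3.2416e+5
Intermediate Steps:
R(c) = 18*c
m(I) = 24 (m(I) = 12*2 = 24)
q(T) = 5/(18*T) (q(T) = 5/((18*T)) = 5*(1/(18*T)) = 5/(18*T))
((m(-2) + q(-2))²)² = ((24 + (5/18)/(-2))²)² = ((24 + (5/18)*(-½))²)² = ((24 - 5/36)²)² = ((859/36)²)² = (737881/1296)² = 544468370161/1679616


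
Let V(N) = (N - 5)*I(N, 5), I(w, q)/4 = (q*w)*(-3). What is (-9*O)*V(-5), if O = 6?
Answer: 162000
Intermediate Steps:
I(w, q) = -12*q*w (I(w, q) = 4*((q*w)*(-3)) = 4*(-3*q*w) = -12*q*w)
V(N) = -60*N*(-5 + N) (V(N) = (N - 5)*(-12*5*N) = (-5 + N)*(-60*N) = -60*N*(-5 + N))
(-9*O)*V(-5) = (-9*6)*(60*(-5)*(5 - 1*(-5))) = -3240*(-5)*(5 + 5) = -3240*(-5)*10 = -54*(-3000) = 162000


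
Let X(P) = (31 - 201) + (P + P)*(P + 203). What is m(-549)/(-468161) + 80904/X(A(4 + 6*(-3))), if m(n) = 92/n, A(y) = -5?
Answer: -10396988676928/276296918175 ≈ -37.630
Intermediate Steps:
X(P) = -170 + 2*P*(203 + P) (X(P) = -170 + (2*P)*(203 + P) = -170 + 2*P*(203 + P))
m(-549)/(-468161) + 80904/X(A(4 + 6*(-3))) = (92/(-549))/(-468161) + 80904/(-170 + 2*(-5)² + 406*(-5)) = (92*(-1/549))*(-1/468161) + 80904/(-170 + 2*25 - 2030) = -92/549*(-1/468161) + 80904/(-170 + 50 - 2030) = 92/257020389 + 80904/(-2150) = 92/257020389 + 80904*(-1/2150) = 92/257020389 - 40452/1075 = -10396988676928/276296918175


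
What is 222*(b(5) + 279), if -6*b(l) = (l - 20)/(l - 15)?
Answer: 123765/2 ≈ 61883.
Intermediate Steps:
b(l) = -(-20 + l)/(6*(-15 + l)) (b(l) = -(l - 20)/(6*(l - 15)) = -(-20 + l)/(6*(-15 + l)))
222*(b(5) + 279) = 222*((20 - 1*5)/(6*(-15 + 5)) + 279) = 222*((1/6)*(20 - 5)/(-10) + 279) = 222*((1/6)*(-1/10)*15 + 279) = 222*(-1/4 + 279) = 222*(1115/4) = 123765/2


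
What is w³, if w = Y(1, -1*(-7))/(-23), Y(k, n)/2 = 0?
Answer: 0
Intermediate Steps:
Y(k, n) = 0 (Y(k, n) = 2*0 = 0)
w = 0 (w = 0/(-23) = 0*(-1/23) = 0)
w³ = 0³ = 0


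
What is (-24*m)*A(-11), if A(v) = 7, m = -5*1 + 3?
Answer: 336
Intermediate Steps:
m = -2 (m = -5 + 3 = -2)
(-24*m)*A(-11) = -24*(-2)*7 = 48*7 = 336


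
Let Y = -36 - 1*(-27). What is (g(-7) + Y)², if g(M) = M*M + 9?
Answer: 2401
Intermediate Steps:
g(M) = 9 + M² (g(M) = M² + 9 = 9 + M²)
Y = -9 (Y = -36 + 27 = -9)
(g(-7) + Y)² = ((9 + (-7)²) - 9)² = ((9 + 49) - 9)² = (58 - 9)² = 49² = 2401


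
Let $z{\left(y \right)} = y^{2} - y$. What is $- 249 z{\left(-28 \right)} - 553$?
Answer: $-202741$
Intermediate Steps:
$- 249 z{\left(-28 \right)} - 553 = - 249 \left(- 28 \left(-1 - 28\right)\right) - 553 = - 249 \left(\left(-28\right) \left(-29\right)\right) - 553 = \left(-249\right) 812 - 553 = -202188 - 553 = -202741$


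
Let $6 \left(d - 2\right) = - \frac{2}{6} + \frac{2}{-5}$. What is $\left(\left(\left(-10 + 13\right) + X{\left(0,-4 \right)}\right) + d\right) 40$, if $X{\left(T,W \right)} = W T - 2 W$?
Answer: $\frac{4636}{9} \approx 515.11$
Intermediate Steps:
$X{\left(T,W \right)} = - 2 W + T W$ ($X{\left(T,W \right)} = T W - 2 W = - 2 W + T W$)
$d = \frac{169}{90}$ ($d = 2 + \frac{- \frac{2}{6} + \frac{2}{-5}}{6} = 2 + \frac{\left(-2\right) \frac{1}{6} + 2 \left(- \frac{1}{5}\right)}{6} = 2 + \frac{- \frac{1}{3} - \frac{2}{5}}{6} = 2 + \frac{1}{6} \left(- \frac{11}{15}\right) = 2 - \frac{11}{90} = \frac{169}{90} \approx 1.8778$)
$\left(\left(\left(-10 + 13\right) + X{\left(0,-4 \right)}\right) + d\right) 40 = \left(\left(\left(-10 + 13\right) - 4 \left(-2 + 0\right)\right) + \frac{169}{90}\right) 40 = \left(\left(3 - -8\right) + \frac{169}{90}\right) 40 = \left(\left(3 + 8\right) + \frac{169}{90}\right) 40 = \left(11 + \frac{169}{90}\right) 40 = \frac{1159}{90} \cdot 40 = \frac{4636}{9}$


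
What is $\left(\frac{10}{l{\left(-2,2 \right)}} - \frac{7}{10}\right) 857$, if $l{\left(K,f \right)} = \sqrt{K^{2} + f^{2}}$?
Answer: $- \frac{5999}{10} + \frac{4285 \sqrt{2}}{2} \approx 2430.1$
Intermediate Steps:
$\left(\frac{10}{l{\left(-2,2 \right)}} - \frac{7}{10}\right) 857 = \left(\frac{10}{\sqrt{\left(-2\right)^{2} + 2^{2}}} - \frac{7}{10}\right) 857 = \left(\frac{10}{\sqrt{4 + 4}} - \frac{7}{10}\right) 857 = \left(\frac{10}{\sqrt{8}} - \frac{7}{10}\right) 857 = \left(\frac{10}{2 \sqrt{2}} - \frac{7}{10}\right) 857 = \left(10 \frac{\sqrt{2}}{4} - \frac{7}{10}\right) 857 = \left(\frac{5 \sqrt{2}}{2} - \frac{7}{10}\right) 857 = \left(- \frac{7}{10} + \frac{5 \sqrt{2}}{2}\right) 857 = - \frac{5999}{10} + \frac{4285 \sqrt{2}}{2}$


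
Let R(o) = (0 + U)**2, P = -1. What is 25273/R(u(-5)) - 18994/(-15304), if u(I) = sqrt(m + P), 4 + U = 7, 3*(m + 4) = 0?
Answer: 193474469/68868 ≈ 2809.4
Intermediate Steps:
m = -4 (m = -4 + (1/3)*0 = -4 + 0 = -4)
U = 3 (U = -4 + 7 = 3)
u(I) = I*sqrt(5) (u(I) = sqrt(-4 - 1) = sqrt(-5) = I*sqrt(5))
R(o) = 9 (R(o) = (0 + 3)**2 = 3**2 = 9)
25273/R(u(-5)) - 18994/(-15304) = 25273/9 - 18994/(-15304) = 25273*(1/9) - 18994*(-1/15304) = 25273/9 + 9497/7652 = 193474469/68868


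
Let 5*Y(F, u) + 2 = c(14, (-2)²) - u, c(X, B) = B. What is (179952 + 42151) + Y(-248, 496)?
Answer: 1110021/5 ≈ 2.2200e+5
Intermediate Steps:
Y(F, u) = ⅖ - u/5 (Y(F, u) = -⅖ + ((-2)² - u)/5 = -⅖ + (4 - u)/5 = -⅖ + (⅘ - u/5) = ⅖ - u/5)
(179952 + 42151) + Y(-248, 496) = (179952 + 42151) + (⅖ - ⅕*496) = 222103 + (⅖ - 496/5) = 222103 - 494/5 = 1110021/5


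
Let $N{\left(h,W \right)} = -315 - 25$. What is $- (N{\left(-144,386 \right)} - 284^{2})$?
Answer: $80996$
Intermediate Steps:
$N{\left(h,W \right)} = -340$ ($N{\left(h,W \right)} = -315 - 25 = -340$)
$- (N{\left(-144,386 \right)} - 284^{2}) = - (-340 - 284^{2}) = - (-340 - 80656) = \left(-1\right) \left(-80996\right) = 80996$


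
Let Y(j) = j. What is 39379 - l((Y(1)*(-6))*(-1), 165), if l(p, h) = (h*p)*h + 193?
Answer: -124164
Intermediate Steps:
l(p, h) = 193 + p*h² (l(p, h) = p*h² + 193 = 193 + p*h²)
39379 - l((Y(1)*(-6))*(-1), 165) = 39379 - (193 + ((1*(-6))*(-1))*165²) = 39379 - (193 - 6*(-1)*27225) = 39379 - (193 + 6*27225) = 39379 - (193 + 163350) = 39379 - 1*163543 = 39379 - 163543 = -124164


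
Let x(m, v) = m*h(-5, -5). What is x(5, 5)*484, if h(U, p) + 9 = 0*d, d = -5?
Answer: -21780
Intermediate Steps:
h(U, p) = -9 (h(U, p) = -9 + 0*(-5) = -9 + 0 = -9)
x(m, v) = -9*m (x(m, v) = m*(-9) = -9*m)
x(5, 5)*484 = -9*5*484 = -45*484 = -21780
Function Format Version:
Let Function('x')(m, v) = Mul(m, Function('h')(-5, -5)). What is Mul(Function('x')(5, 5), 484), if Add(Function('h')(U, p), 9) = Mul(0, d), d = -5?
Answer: -21780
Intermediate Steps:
Function('h')(U, p) = -9 (Function('h')(U, p) = Add(-9, Mul(0, -5)) = Add(-9, 0) = -9)
Function('x')(m, v) = Mul(-9, m) (Function('x')(m, v) = Mul(m, -9) = Mul(-9, m))
Mul(Function('x')(5, 5), 484) = Mul(Mul(-9, 5), 484) = Mul(-45, 484) = -21780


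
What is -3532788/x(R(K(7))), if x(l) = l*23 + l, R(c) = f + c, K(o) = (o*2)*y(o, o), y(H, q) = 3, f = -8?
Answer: -294399/68 ≈ -4329.4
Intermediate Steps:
K(o) = 6*o (K(o) = (o*2)*3 = (2*o)*3 = 6*o)
R(c) = -8 + c
x(l) = 24*l (x(l) = 23*l + l = 24*l)
-3532788/x(R(K(7))) = -3532788*1/(24*(-8 + 6*7)) = -3532788*1/(24*(-8 + 42)) = -3532788/(24*34) = -3532788/816 = -3532788*1/816 = -294399/68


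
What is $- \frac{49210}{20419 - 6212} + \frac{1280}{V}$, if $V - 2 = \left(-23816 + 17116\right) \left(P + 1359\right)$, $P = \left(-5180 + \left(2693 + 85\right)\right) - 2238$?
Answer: $- \frac{540875290230}{156154123657} \approx -3.4637$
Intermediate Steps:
$P = -4640$ ($P = \left(-5180 + 2778\right) - 2238 = -2402 - 2238 = -4640$)
$V = 21982702$ ($V = 2 + \left(-23816 + 17116\right) \left(-4640 + 1359\right) = 2 - -21982700 = 2 + 21982700 = 21982702$)
$- \frac{49210}{20419 - 6212} + \frac{1280}{V} = - \frac{49210}{20419 - 6212} + \frac{1280}{21982702} = - \frac{49210}{20419 - 6212} + 1280 \cdot \frac{1}{21982702} = - \frac{49210}{14207} + \frac{640}{10991351} = - \frac{540875290230}{156154123657}$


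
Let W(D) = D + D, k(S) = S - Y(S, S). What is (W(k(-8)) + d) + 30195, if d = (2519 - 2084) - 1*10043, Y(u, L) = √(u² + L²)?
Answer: 20571 - 16*√2 ≈ 20548.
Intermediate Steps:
Y(u, L) = √(L² + u²)
k(S) = S - √2*√(S²) (k(S) = S - √(S² + S²) = S - √(2*S²) = S - √2*√(S²))
d = -9608 (d = 435 - 10043 = -9608)
W(D) = 2*D
(W(k(-8)) + d) + 30195 = (2*(-8 - √2*√((-8)²)) - 9608) + 30195 = (2*(-8 - √2*√64) - 9608) + 30195 = (2*(-8 - 1*√2*8) - 9608) + 30195 = (2*(-8 - 8*√2) - 9608) + 30195 = ((-16 - 16*√2) - 9608) + 30195 = (-9624 - 16*√2) + 30195 = 20571 - 16*√2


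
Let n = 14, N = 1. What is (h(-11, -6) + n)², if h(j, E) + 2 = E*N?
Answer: 36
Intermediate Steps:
h(j, E) = -2 + E (h(j, E) = -2 + E*1 = -2 + E)
(h(-11, -6) + n)² = ((-2 - 6) + 14)² = (-8 + 14)² = 6² = 36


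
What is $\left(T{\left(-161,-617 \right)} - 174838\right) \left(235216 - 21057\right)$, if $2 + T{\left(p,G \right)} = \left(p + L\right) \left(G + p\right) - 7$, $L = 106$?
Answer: $-28281195063$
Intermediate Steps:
$T{\left(p,G \right)} = -9 + \left(106 + p\right) \left(G + p\right)$ ($T{\left(p,G \right)} = -2 + \left(\left(p + 106\right) \left(G + p\right) - 7\right) = -2 + \left(\left(106 + p\right) \left(G + p\right) - 7\right) = -2 + \left(-7 + \left(106 + p\right) \left(G + p\right)\right) = -9 + \left(106 + p\right) \left(G + p\right)$)
$\left(T{\left(-161,-617 \right)} - 174838\right) \left(235216 - 21057\right) = \left(\left(-9 + \left(-161\right)^{2} + 106 \left(-617\right) + 106 \left(-161\right) - -99337\right) - 174838\right) \left(235216 - 21057\right) = \left(\left(-9 + 25921 - 65402 - 17066 + 99337\right) - 174838\right) 214159 = \left(42781 - 174838\right) 214159 = \left(-132057\right) 214159 = -28281195063$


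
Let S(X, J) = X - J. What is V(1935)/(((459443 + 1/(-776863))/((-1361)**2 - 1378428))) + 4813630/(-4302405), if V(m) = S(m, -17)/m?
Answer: -20519798458816554/262032572810924035 ≈ -0.078310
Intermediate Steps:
V(m) = (17 + m)/m (V(m) = (m - 1*(-17))/m = (m + 17)/m = (17 + m)/m)
V(1935)/(((459443 + 1/(-776863))/((-1361)**2 - 1378428))) + 4813630/(-4302405) = ((17 + 1935)/1935)/(((459443 + 1/(-776863))/((-1361)**2 - 1378428))) + 4813630/(-4302405) = ((1/1935)*1952)/(((459443 - 1/776863)/(1852321 - 1378428))) + 4813630*(-1/4302405) = 1952/(1935*(((356924267308/776863)/473893))) - 962726/860481 = 1952/(1935*(((356924267308/776863)*(1/473893)))) - 962726/860481 = 1952/(1935*(50989181044/52592848237)) - 962726/860481 = (1952/1935)*(52592848237/50989181044) - 962726/860481 = 25665309939656/24666016330035 - 962726/860481 = -20519798458816554/262032572810924035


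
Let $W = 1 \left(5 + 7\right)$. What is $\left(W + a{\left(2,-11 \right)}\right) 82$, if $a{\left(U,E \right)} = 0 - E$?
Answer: $1886$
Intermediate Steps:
$a{\left(U,E \right)} = - E$
$W = 12$ ($W = 1 \cdot 12 = 12$)
$\left(W + a{\left(2,-11 \right)}\right) 82 = \left(12 - -11\right) 82 = \left(12 + 11\right) 82 = 23 \cdot 82 = 1886$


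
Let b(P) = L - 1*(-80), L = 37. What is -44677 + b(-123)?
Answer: -44560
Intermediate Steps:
b(P) = 117 (b(P) = 37 - 1*(-80) = 37 + 80 = 117)
-44677 + b(-123) = -44677 + 117 = -44560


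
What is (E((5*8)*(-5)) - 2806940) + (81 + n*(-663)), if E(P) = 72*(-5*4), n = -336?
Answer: -2585531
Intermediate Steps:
E(P) = -1440 (E(P) = 72*(-20) = -1440)
(E((5*8)*(-5)) - 2806940) + (81 + n*(-663)) = (-1440 - 2806940) + (81 - 336*(-663)) = -2808380 + (81 + 222768) = -2808380 + 222849 = -2585531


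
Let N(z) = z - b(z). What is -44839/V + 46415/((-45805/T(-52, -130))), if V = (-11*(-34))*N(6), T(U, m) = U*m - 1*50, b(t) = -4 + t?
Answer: -93595009359/13704856 ≈ -6829.3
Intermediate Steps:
N(z) = 4 (N(z) = z - (-4 + z) = z + (4 - z) = 4)
T(U, m) = -50 + U*m (T(U, m) = U*m - 50 = -50 + U*m)
V = 1496 (V = -11*(-34)*4 = 374*4 = 1496)
-44839/V + 46415/((-45805/T(-52, -130))) = -44839/1496 + 46415/((-45805/(-50 - 52*(-130)))) = -44839*1/1496 + 46415/((-45805/(-50 + 6760))) = -44839/1496 + 46415/((-45805/6710)) = -44839/1496 + 46415/((-45805*1/6710)) = -44839/1496 + 46415/(-9161/1342) = -44839/1496 + 46415*(-1342/9161) = -44839/1496 - 62288930/9161 = -93595009359/13704856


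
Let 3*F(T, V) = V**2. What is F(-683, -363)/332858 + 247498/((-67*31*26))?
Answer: -597087757/134141774 ≈ -4.4512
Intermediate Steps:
F(T, V) = V**2/3
F(-683, -363)/332858 + 247498/((-67*31*26)) = ((1/3)*(-363)**2)/332858 + 247498/((-67*31*26)) = ((1/3)*131769)*(1/332858) + 247498/((-2077*26)) = 43923*(1/332858) + 247498/(-54002) = 43923/332858 + 247498*(-1/54002) = 43923/332858 - 1847/403 = -597087757/134141774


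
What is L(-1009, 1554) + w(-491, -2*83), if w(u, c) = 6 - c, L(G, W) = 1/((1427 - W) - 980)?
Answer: 190403/1107 ≈ 172.00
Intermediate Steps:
L(G, W) = 1/(447 - W)
L(-1009, 1554) + w(-491, -2*83) = -1/(-447 + 1554) + (6 - (-2)*83) = -1/1107 + (6 - 1*(-166)) = -1*1/1107 + (6 + 166) = -1/1107 + 172 = 190403/1107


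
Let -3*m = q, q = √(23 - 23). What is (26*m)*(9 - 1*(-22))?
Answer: 0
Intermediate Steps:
q = 0 (q = √0 = 0)
m = 0 (m = -⅓*0 = 0)
(26*m)*(9 - 1*(-22)) = (26*0)*(9 - 1*(-22)) = 0*(9 + 22) = 0*31 = 0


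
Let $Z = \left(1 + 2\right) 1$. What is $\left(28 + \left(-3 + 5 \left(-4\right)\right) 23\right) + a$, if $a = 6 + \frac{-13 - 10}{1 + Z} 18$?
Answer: $- \frac{1197}{2} \approx -598.5$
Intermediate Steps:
$Z = 3$ ($Z = 3 \cdot 1 = 3$)
$a = - \frac{195}{2}$ ($a = 6 + \frac{-13 - 10}{1 + 3} \cdot 18 = 6 + - \frac{23}{4} \cdot 18 = 6 + \left(-23\right) \frac{1}{4} \cdot 18 = 6 - \frac{207}{2} = - \frac{195}{2} \approx -97.5$)
$\left(28 + \left(-3 + 5 \left(-4\right)\right) 23\right) + a = \left(28 + \left(-3 + 5 \left(-4\right)\right) 23\right) - \frac{195}{2} = \left(28 + \left(-3 - 20\right) 23\right) - \frac{195}{2} = \left(28 - 529\right) - \frac{195}{2} = -501 - \frac{195}{2} = - \frac{1197}{2}$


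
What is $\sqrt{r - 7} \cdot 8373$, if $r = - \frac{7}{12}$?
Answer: $\frac{2791 i \sqrt{273}}{2} \approx 23057.0 i$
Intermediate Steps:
$r = - \frac{7}{12}$ ($r = \left(-7\right) \frac{1}{12} = - \frac{7}{12} \approx -0.58333$)
$\sqrt{r - 7} \cdot 8373 = \sqrt{- \frac{7}{12} - 7} \cdot 8373 = \sqrt{- \frac{91}{12}} \cdot 8373 = \frac{i \sqrt{273}}{6} \cdot 8373 = \frac{2791 i \sqrt{273}}{2}$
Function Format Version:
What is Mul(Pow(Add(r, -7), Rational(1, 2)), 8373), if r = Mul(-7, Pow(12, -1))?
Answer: Mul(Rational(2791, 2), I, Pow(273, Rational(1, 2))) ≈ Mul(23057., I)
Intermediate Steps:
r = Rational(-7, 12) (r = Mul(-7, Rational(1, 12)) = Rational(-7, 12) ≈ -0.58333)
Mul(Pow(Add(r, -7), Rational(1, 2)), 8373) = Mul(Pow(Add(Rational(-7, 12), -7), Rational(1, 2)), 8373) = Mul(Pow(Rational(-91, 12), Rational(1, 2)), 8373) = Mul(Mul(Rational(1, 6), I, Pow(273, Rational(1, 2))), 8373) = Mul(Rational(2791, 2), I, Pow(273, Rational(1, 2)))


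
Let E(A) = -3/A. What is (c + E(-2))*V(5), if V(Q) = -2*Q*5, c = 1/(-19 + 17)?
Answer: -50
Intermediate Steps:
c = -½ (c = 1/(-2) = -½ ≈ -0.50000)
V(Q) = -10*Q
(c + E(-2))*V(5) = (-½ - 3/(-2))*(-10*5) = (-½ - 3*(-½))*(-50) = (-½ + 3/2)*(-50) = 1*(-50) = -50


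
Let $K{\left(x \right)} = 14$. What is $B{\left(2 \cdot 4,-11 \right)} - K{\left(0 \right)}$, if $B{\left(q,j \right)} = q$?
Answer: $-6$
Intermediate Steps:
$B{\left(2 \cdot 4,-11 \right)} - K{\left(0 \right)} = 2 \cdot 4 - 14 = 8 - 14 = -6$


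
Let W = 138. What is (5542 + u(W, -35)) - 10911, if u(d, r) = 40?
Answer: -5329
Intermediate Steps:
(5542 + u(W, -35)) - 10911 = (5542 + 40) - 10911 = 5582 - 10911 = -5329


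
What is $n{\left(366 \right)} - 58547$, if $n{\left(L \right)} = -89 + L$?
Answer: $-58270$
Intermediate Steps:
$n{\left(366 \right)} - 58547 = \left(-89 + 366\right) - 58547 = 277 - 58547 = -58270$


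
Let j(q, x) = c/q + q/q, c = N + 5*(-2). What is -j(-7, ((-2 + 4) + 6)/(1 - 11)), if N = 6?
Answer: -11/7 ≈ -1.5714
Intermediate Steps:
c = -4 (c = 6 + 5*(-2) = 6 - 10 = -4)
j(q, x) = 1 - 4/q (j(q, x) = -4/q + q/q = -4/q + 1 = 1 - 4/q)
-j(-7, ((-2 + 4) + 6)/(1 - 11)) = -(-4 - 7)/(-7) = -(-1)*(-11)/7 = -1*11/7 = -11/7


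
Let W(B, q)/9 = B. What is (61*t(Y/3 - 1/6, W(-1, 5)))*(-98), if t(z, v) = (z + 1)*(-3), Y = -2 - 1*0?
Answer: 2989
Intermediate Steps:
W(B, q) = 9*B
Y = -2 (Y = -2 + 0 = -2)
t(z, v) = -3 - 3*z (t(z, v) = (1 + z)*(-3) = -3 - 3*z)
(61*t(Y/3 - 1/6, W(-1, 5)))*(-98) = (61*(-3 - 3*(-2/3 - 1/6)))*(-98) = (61*(-3 - 3*(-2*⅓ - 1*⅙)))*(-98) = (61*(-3 - 3*(-⅔ - ⅙)))*(-98) = (61*(-3 - 3*(-⅚)))*(-98) = (61*(-3 + 5/2))*(-98) = (61*(-½))*(-98) = -61/2*(-98) = 2989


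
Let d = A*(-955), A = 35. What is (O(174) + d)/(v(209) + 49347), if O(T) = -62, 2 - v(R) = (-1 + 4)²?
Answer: -33487/49340 ≈ -0.67870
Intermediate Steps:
v(R) = -7 (v(R) = 2 - (-1 + 4)² = 2 - 1*3² = 2 - 1*9 = 2 - 9 = -7)
d = -33425 (d = 35*(-955) = -33425)
(O(174) + d)/(v(209) + 49347) = (-62 - 33425)/(-7 + 49347) = -33487/49340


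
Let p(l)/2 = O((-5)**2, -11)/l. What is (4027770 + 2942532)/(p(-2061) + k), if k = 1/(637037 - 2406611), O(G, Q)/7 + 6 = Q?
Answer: 8473777586456076/140385517 ≈ 6.0361e+7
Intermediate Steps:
O(G, Q) = -42 + 7*Q
k = -1/1769574 (k = 1/(-1769574) = -1/1769574 ≈ -5.6511e-7)
p(l) = -238/l (p(l) = 2*((-42 + 7*(-11))/l) = 2*((-42 - 77)/l) = 2*(-119/l) = -238/l)
(4027770 + 2942532)/(p(-2061) + k) = (4027770 + 2942532)/(-238/(-2061) - 1/1769574) = 6970302/(-238*(-1/2061) - 1/1769574) = 6970302/(238/2061 - 1/1769574) = 6970302/(140385517/1215697338) = 6970302*(1215697338/140385517) = 8473777586456076/140385517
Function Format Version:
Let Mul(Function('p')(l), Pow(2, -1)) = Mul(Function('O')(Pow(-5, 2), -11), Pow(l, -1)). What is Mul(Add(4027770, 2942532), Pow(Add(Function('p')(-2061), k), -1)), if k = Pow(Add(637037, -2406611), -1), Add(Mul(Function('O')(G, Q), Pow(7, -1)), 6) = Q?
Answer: Rational(8473777586456076, 140385517) ≈ 6.0361e+7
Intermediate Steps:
Function('O')(G, Q) = Add(-42, Mul(7, Q))
k = Rational(-1, 1769574) (k = Pow(-1769574, -1) = Rational(-1, 1769574) ≈ -5.6511e-7)
Function('p')(l) = Mul(-238, Pow(l, -1)) (Function('p')(l) = Mul(2, Mul(Add(-42, Mul(7, -11)), Pow(l, -1))) = Mul(2, Mul(Add(-42, -77), Pow(l, -1))) = Mul(2, Mul(-119, Pow(l, -1))) = Mul(-238, Pow(l, -1)))
Mul(Add(4027770, 2942532), Pow(Add(Function('p')(-2061), k), -1)) = Mul(Add(4027770, 2942532), Pow(Add(Mul(-238, Pow(-2061, -1)), Rational(-1, 1769574)), -1)) = Mul(6970302, Pow(Add(Mul(-238, Rational(-1, 2061)), Rational(-1, 1769574)), -1)) = Mul(6970302, Pow(Add(Rational(238, 2061), Rational(-1, 1769574)), -1)) = Mul(6970302, Pow(Rational(140385517, 1215697338), -1)) = Mul(6970302, Rational(1215697338, 140385517)) = Rational(8473777586456076, 140385517)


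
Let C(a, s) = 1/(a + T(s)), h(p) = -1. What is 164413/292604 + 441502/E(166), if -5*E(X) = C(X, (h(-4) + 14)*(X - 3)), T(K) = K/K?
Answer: -107869684594267/292604 ≈ -3.6865e+8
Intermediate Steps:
T(K) = 1
C(a, s) = 1/(1 + a) (C(a, s) = 1/(a + 1) = 1/(1 + a))
E(X) = -1/(5*(1 + X))
164413/292604 + 441502/E(166) = 164413/292604 + 441502/((-1/(5 + 5*166))) = 164413*(1/292604) + 441502/((-1/(5 + 830))) = 164413/292604 + 441502/((-1/835)) = 164413/292604 + 441502/((-1*1/835)) = 164413/292604 + 441502/(-1/835) = 164413/292604 + 441502*(-835) = 164413/292604 - 368654170 = -107869684594267/292604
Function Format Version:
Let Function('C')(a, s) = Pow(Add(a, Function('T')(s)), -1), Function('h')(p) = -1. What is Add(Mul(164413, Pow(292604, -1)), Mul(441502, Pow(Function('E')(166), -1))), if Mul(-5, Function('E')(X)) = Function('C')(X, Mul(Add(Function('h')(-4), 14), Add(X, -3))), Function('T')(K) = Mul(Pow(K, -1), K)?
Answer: Rational(-107869684594267, 292604) ≈ -3.6865e+8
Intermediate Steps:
Function('T')(K) = 1
Function('C')(a, s) = Pow(Add(1, a), -1) (Function('C')(a, s) = Pow(Add(a, 1), -1) = Pow(Add(1, a), -1))
Function('E')(X) = Mul(Rational(-1, 5), Pow(Add(1, X), -1))
Add(Mul(164413, Pow(292604, -1)), Mul(441502, Pow(Function('E')(166), -1))) = Add(Mul(164413, Pow(292604, -1)), Mul(441502, Pow(Mul(-1, Pow(Add(5, Mul(5, 166)), -1)), -1))) = Add(Mul(164413, Rational(1, 292604)), Mul(441502, Pow(Mul(-1, Pow(Add(5, 830), -1)), -1))) = Add(Rational(164413, 292604), Mul(441502, Pow(Mul(-1, Pow(835, -1)), -1))) = Add(Rational(164413, 292604), Mul(441502, Pow(Mul(-1, Rational(1, 835)), -1))) = Add(Rational(164413, 292604), Mul(441502, Pow(Rational(-1, 835), -1))) = Add(Rational(164413, 292604), Mul(441502, -835)) = Add(Rational(164413, 292604), -368654170) = Rational(-107869684594267, 292604)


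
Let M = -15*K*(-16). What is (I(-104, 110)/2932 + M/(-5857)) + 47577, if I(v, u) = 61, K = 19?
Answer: 817013677105/17172724 ≈ 47576.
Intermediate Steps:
M = 4560 (M = -15*19*(-16) = -285*(-16) = 4560)
(I(-104, 110)/2932 + M/(-5857)) + 47577 = (61/2932 + 4560/(-5857)) + 47577 = (61*(1/2932) + 4560*(-1/5857)) + 47577 = (61/2932 - 4560/5857) + 47577 = -13012643/17172724 + 47577 = 817013677105/17172724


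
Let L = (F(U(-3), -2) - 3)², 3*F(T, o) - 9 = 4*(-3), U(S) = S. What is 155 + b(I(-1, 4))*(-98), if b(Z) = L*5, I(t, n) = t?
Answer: -7685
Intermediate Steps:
F(T, o) = -1 (F(T, o) = 3 + (4*(-3))/3 = 3 + (⅓)*(-12) = 3 - 4 = -1)
L = 16 (L = (-1 - 3)² = (-4)² = 16)
b(Z) = 80 (b(Z) = 16*5 = 80)
155 + b(I(-1, 4))*(-98) = 155 + 80*(-98) = 155 - 7840 = -7685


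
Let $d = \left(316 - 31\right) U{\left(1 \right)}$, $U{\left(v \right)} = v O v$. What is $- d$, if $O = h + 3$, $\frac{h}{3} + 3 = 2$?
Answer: $0$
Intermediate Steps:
$h = -3$ ($h = -9 + 3 \cdot 2 = -9 + 6 = -3$)
$O = 0$ ($O = -3 + 3 = 0$)
$U{\left(v \right)} = 0$ ($U{\left(v \right)} = v 0 v = 0 v = 0$)
$d = 0$ ($d = \left(316 - 31\right) 0 = 285 \cdot 0 = 0$)
$- d = \left(-1\right) 0 = 0$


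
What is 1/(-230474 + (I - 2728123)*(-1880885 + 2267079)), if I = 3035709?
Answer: 1/118787637210 ≈ 8.4184e-12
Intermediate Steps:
1/(-230474 + (I - 2728123)*(-1880885 + 2267079)) = 1/(-230474 + (3035709 - 2728123)*(-1880885 + 2267079)) = 1/(-230474 + 307586*386194) = 1/(-230474 + 118787867684) = 1/118787637210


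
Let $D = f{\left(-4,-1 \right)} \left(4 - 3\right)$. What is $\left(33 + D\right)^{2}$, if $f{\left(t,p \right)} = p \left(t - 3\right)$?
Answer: $1600$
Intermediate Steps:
$f{\left(t,p \right)} = p \left(-3 + t\right)$
$D = 7$ ($D = - (-3 - 4) \left(4 - 3\right) = \left(-1\right) \left(-7\right) 1 = 7 \cdot 1 = 7$)
$\left(33 + D\right)^{2} = \left(33 + 7\right)^{2} = 40^{2} = 1600$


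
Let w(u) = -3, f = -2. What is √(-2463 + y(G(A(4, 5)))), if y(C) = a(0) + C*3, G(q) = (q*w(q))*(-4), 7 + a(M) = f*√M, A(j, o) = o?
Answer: I*√2290 ≈ 47.854*I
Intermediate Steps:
a(M) = -7 - 2*√M
G(q) = 12*q (G(q) = (q*(-3))*(-4) = -3*q*(-4) = 12*q)
y(C) = -7 + 3*C (y(C) = (-7 - 2*√0) + C*3 = (-7 - 2*0) + 3*C = (-7 + 0) + 3*C = -7 + 3*C)
√(-2463 + y(G(A(4, 5)))) = √(-2463 + (-7 + 3*(12*5))) = √(-2463 + (-7 + 3*60)) = √(-2463 + (-7 + 180)) = √(-2463 + 173) = √(-2290) = I*√2290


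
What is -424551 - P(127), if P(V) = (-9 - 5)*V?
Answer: -422773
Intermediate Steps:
P(V) = -14*V
-424551 - P(127) = -424551 - (-14)*127 = -424551 - 1*(-1778) = -424551 + 1778 = -422773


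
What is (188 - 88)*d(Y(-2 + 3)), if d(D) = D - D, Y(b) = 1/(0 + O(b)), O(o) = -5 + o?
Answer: 0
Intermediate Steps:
Y(b) = 1/(-5 + b) (Y(b) = 1/(0 + (-5 + b)) = 1/(-5 + b))
d(D) = 0
(188 - 88)*d(Y(-2 + 3)) = (188 - 88)*0 = 100*0 = 0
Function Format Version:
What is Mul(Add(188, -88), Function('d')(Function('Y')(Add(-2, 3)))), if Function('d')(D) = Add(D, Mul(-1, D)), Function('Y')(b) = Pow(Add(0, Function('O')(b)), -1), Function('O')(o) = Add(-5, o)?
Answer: 0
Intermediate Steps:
Function('Y')(b) = Pow(Add(-5, b), -1) (Function('Y')(b) = Pow(Add(0, Add(-5, b)), -1) = Pow(Add(-5, b), -1))
Function('d')(D) = 0
Mul(Add(188, -88), Function('d')(Function('Y')(Add(-2, 3)))) = Mul(Add(188, -88), 0) = Mul(100, 0) = 0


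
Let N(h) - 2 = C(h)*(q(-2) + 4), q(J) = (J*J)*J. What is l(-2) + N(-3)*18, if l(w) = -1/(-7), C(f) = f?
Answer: 1765/7 ≈ 252.14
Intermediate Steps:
q(J) = J**3 (q(J) = J**2*J = J**3)
N(h) = 2 - 4*h (N(h) = 2 + h*((-2)**3 + 4) = 2 + h*(-8 + 4) = 2 + h*(-4) = 2 - 4*h)
l(w) = 1/7 (l(w) = -(-1)/7 = -1*(-1/7) = 1/7)
l(-2) + N(-3)*18 = 1/7 + (2 - 4*(-3))*18 = 1/7 + (2 + 12)*18 = 1/7 + 14*18 = 1/7 + 252 = 1765/7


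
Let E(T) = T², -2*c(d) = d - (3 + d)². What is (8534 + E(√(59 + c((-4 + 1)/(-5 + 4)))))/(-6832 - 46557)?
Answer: -17219/106778 ≈ -0.16126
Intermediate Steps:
c(d) = (3 + d)²/2 - d/2 (c(d) = -(d - (3 + d)²)/2 = (3 + d)²/2 - d/2)
(8534 + E(√(59 + c((-4 + 1)/(-5 + 4)))))/(-6832 - 46557) = (8534 + (√(59 + ((3 + (-4 + 1)/(-5 + 4))²/2 - (-4 + 1)/(2*(-5 + 4)))))²)/(-6832 - 46557) = (8534 + (√(59 + ((3 - 3/(-1))²/2 - (-3)/(2*(-1)))))²)/(-53389) = (8534 + (√(59 + ((3 - 3*(-1))²/2 - (-3)*(-1)/2)))²)*(-1/53389) = (8534 + (√(59 + ((3 + 3)²/2 - ½*3)))²)*(-1/53389) = (8534 + (√(59 + ((½)*6² - 3/2)))²)*(-1/53389) = (8534 + (√(59 + ((½)*36 - 3/2)))²)*(-1/53389) = (8534 + (√(59 + (18 - 3/2)))²)*(-1/53389) = (8534 + (√(59 + 33/2))²)*(-1/53389) = (8534 + (√(151/2))²)*(-1/53389) = (8534 + (√302/2)²)*(-1/53389) = (8534 + 151/2)*(-1/53389) = (17219/2)*(-1/53389) = -17219/106778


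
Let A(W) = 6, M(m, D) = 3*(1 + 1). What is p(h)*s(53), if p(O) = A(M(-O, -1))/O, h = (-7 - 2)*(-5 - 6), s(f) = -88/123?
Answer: -16/369 ≈ -0.043360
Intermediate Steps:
s(f) = -88/123 (s(f) = -88*1/123 = -88/123)
M(m, D) = 6 (M(m, D) = 3*2 = 6)
h = 99 (h = -9*(-11) = 99)
p(O) = 6/O
p(h)*s(53) = (6/99)*(-88/123) = (6*(1/99))*(-88/123) = (2/33)*(-88/123) = -16/369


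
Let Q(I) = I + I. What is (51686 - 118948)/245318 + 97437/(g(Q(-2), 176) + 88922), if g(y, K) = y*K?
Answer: 2994888475/3606910554 ≈ 0.83032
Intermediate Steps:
Q(I) = 2*I
g(y, K) = K*y
(51686 - 118948)/245318 + 97437/(g(Q(-2), 176) + 88922) = (51686 - 118948)/245318 + 97437/(176*(2*(-2)) + 88922) = -67262*1/245318 + 97437/(176*(-4) + 88922) = -33631/122659 + 97437/(-704 + 88922) = -33631/122659 + 97437/88218 = -33631/122659 + 97437*(1/88218) = -33631/122659 + 32479/29406 = 2994888475/3606910554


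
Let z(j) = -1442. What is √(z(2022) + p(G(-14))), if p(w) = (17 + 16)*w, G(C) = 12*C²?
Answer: √76174 ≈ 276.00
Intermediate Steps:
p(w) = 33*w
√(z(2022) + p(G(-14))) = √(-1442 + 33*(12*(-14)²)) = √(-1442 + 33*(12*196)) = √(-1442 + 33*2352) = √(-1442 + 77616) = √76174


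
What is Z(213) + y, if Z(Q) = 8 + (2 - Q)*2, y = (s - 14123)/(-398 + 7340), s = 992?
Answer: -962373/2314 ≈ -415.89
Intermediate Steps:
y = -4377/2314 (y = (992 - 14123)/(-398 + 7340) = -13131/6942 = -13131*1/6942 = -4377/2314 ≈ -1.8915)
Z(Q) = 12 - 2*Q (Z(Q) = 8 + (4 - 2*Q) = 12 - 2*Q)
Z(213) + y = (12 - 2*213) - 4377/2314 = (12 - 426) - 4377/2314 = -414 - 4377/2314 = -962373/2314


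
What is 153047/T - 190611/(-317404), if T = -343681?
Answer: 16931649103/109085724124 ≈ 0.15521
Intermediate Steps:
153047/T - 190611/(-317404) = 153047/(-343681) - 190611/(-317404) = 153047*(-1/343681) - 190611*(-1/317404) = -153047/343681 + 190611/317404 = 16931649103/109085724124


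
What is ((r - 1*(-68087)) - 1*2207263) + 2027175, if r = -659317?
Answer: -771318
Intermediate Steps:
((r - 1*(-68087)) - 1*2207263) + 2027175 = ((-659317 - 1*(-68087)) - 1*2207263) + 2027175 = ((-659317 + 68087) - 2207263) + 2027175 = (-591230 - 2207263) + 2027175 = -2798493 + 2027175 = -771318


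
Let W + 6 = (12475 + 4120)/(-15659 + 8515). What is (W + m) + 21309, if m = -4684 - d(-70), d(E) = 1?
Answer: 118702397/7144 ≈ 16616.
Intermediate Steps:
W = -59459/7144 (W = -6 + (12475 + 4120)/(-15659 + 8515) = -6 + 16595/(-7144) = -6 + 16595*(-1/7144) = -6 - 16595/7144 = -59459/7144 ≈ -8.3229)
m = -4685 (m = -4684 - 1*1 = -4684 - 1 = -4685)
(W + m) + 21309 = (-59459/7144 - 4685) + 21309 = -33529099/7144 + 21309 = 118702397/7144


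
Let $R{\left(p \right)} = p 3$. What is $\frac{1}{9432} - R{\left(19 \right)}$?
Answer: $- \frac{537623}{9432} \approx -57.0$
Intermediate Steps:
$R{\left(p \right)} = 3 p$
$\frac{1}{9432} - R{\left(19 \right)} = \frac{1}{9432} - 3 \cdot 19 = \frac{1}{9432} - 57 = - \frac{537623}{9432}$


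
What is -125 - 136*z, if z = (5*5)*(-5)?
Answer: 16875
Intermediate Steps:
z = -125 (z = 25*(-5) = -125)
-125 - 136*z = -125 - 136*(-125) = -125 + 17000 = 16875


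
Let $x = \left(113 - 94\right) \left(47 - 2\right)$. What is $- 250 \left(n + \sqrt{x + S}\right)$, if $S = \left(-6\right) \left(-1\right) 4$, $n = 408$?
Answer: $-102000 - 250 \sqrt{879} \approx -1.0941 \cdot 10^{5}$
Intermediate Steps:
$S = 24$ ($S = 6 \cdot 4 = 24$)
$x = 855$ ($x = 19 \cdot 45 = 855$)
$- 250 \left(n + \sqrt{x + S}\right) = - 250 \left(408 + \sqrt{855 + 24}\right) = - 250 \left(408 + \sqrt{879}\right) = -102000 - 250 \sqrt{879}$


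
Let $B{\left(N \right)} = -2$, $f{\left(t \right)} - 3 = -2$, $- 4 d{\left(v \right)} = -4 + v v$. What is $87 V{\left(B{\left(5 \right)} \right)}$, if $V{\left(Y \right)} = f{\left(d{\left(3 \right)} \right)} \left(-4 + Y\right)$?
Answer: $-522$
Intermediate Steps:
$d{\left(v \right)} = 1 - \frac{v^{2}}{4}$ ($d{\left(v \right)} = - \frac{-4 + v v}{4} = - \frac{-4 + v^{2}}{4} = 1 - \frac{v^{2}}{4}$)
$f{\left(t \right)} = 1$ ($f{\left(t \right)} = 3 - 2 = 1$)
$V{\left(Y \right)} = -4 + Y$ ($V{\left(Y \right)} = 1 \left(-4 + Y\right) = -4 + Y$)
$87 V{\left(B{\left(5 \right)} \right)} = 87 \left(-4 - 2\right) = 87 \left(-6\right) = -522$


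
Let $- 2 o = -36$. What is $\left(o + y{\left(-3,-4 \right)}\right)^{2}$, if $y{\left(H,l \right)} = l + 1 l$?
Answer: $100$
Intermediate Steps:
$o = 18$ ($o = \left(- \frac{1}{2}\right) \left(-36\right) = 18$)
$y{\left(H,l \right)} = 2 l$ ($y{\left(H,l \right)} = l + l = 2 l$)
$\left(o + y{\left(-3,-4 \right)}\right)^{2} = \left(18 + 2 \left(-4\right)\right)^{2} = \left(18 - 8\right)^{2} = 10^{2} = 100$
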